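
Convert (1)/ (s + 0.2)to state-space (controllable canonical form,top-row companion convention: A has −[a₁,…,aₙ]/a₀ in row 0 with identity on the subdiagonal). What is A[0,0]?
Reachable canonical form for den = s + 0.2: top row of A = -[a₁,a₂,...,aₙ]/a₀, ones on the subdiagonal, zeros elsewhere.
A = [[-0.2]].
A[0,0] = -0.2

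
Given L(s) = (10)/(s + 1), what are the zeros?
Numerator is a nonzero constant (10) → Zeros: none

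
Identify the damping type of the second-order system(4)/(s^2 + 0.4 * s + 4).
Standard form: ωn²/(s²+2ζωn·s+ωn²) gives ωn=2, ζ=0.1.
Underdamped (ζ = 0.1 < 1)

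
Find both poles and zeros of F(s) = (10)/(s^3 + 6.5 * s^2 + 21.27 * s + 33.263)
Set denominator = 0: s^3 + 6.5*s^2 + 21.27*s + 33.263 = (s + 3.1)(s^2 + 3.4*s + 10.73) = 0 → Poles: -1.7 + 2.8j, -1.7 - 2.8j, -3.1
Numerator is a nonzero constant (10) → Zeros: none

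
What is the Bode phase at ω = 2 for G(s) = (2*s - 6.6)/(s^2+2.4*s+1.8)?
Substitute s = j*2: G(j2) = 1.20947 + 0.82066j.
∠G(j2) = atan2(Im, Re) = atan2(0.82066, 1.20947) = 34.16°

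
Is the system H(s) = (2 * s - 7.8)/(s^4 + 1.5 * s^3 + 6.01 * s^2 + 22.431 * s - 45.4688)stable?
Denominator: s^4 + 1.5*s^3 + 6.01*s^2 + 22.431*s - 45.4688 = (s - 1.3)(s + 3.2)(s^2 - 0.4*s + 10.93). Poles: -3.2, 0.2 + 3.3j, 0.2 - 3.3j, 1.3. All Re(p)<0: No (unstable)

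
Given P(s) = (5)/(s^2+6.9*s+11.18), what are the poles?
Set denominator = 0: s^2 + 6.9*s + 11.18 = (s + 2.6)(s + 4.3) = 0 → Poles: -2.6, -4.3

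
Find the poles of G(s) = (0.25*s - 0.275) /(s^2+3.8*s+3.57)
Set denominator = 0: s^2 + 3.8*s + 3.57 = (s + 1.7)(s + 2.1) = 0 → Poles: -1.7, -2.1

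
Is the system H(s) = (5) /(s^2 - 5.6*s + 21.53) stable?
Denominator: s^2 - 5.6*s + 21.53. Poles: 2.8 + 3.7j, 2.8 - 3.7j. All Re(p)<0: No (unstable)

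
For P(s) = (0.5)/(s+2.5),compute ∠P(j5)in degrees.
Substitute s = j*5: P(j5) = 0.04 - 0.08j.
∠P(j5) = atan2(Im, Re) = atan2(-0.08, 0.04) = -63.43°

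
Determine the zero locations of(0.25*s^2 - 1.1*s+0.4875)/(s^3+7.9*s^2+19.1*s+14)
Set numerator = 0: 0.25*s^2 - 1.1*s + 0.4875 = 0.25*(s - 0.5)(s - 3.9) = 0 → Zeros: 0.5, 3.9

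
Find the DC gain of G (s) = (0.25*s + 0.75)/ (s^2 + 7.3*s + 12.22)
DC gain = G(0) = num(0)/den(0) = 0.75/12.22 = 0.06137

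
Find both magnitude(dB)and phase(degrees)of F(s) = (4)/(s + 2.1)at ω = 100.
Substitute s = j*100: F(j100) = 0.00083963 - 0.0399824j.
|F| = 20*log₁₀(sqrt(Re²+Im²)) = -27.96 dB.
∠F = atan2(Im, Re) = -88.80°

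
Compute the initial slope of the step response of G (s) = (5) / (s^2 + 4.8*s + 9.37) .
IVT: y'(0⁺) = lim_{s→∞} s²·Y(s) = lim_{s→∞} s·G(s).
deg(num) = 0, deg(den) = 2, relative degree = 2 ≥ 2, so s·G(s) → 0. Initial slope = 0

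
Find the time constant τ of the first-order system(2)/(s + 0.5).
First-order system: τ = -1/pole. Pole = -0.5. τ = -1/(-0.5) = 2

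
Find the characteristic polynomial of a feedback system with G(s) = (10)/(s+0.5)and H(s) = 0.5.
Characteristic poly = G_den * H_den + G_num * H_num = (s + 0.5) + (5) = s + 5.5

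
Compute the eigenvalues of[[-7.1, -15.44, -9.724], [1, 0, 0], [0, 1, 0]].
Eigenvalues solve det(λI - A) = 0.
Characteristic polynomial: λ^3 + 7.1*λ^2 + 15.44*λ + 9.724 = 0.
Factor: (λ + 1.1)(λ + 2.6)(λ + 3.4) = 0.
Roots: -1.1, -2.6, -3.4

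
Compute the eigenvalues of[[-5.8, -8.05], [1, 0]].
Eigenvalues solve det(λI - A) = 0.
Characteristic polynomial: λ^2 + 5.8*λ + 8.05 = 0.
Factor: (λ + 3.5)(λ + 2.3) = 0.
Roots: -2.3, -3.5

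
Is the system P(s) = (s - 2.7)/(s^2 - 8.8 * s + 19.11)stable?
Denominator: s^2 - 8.8*s + 19.11 = (s - 3.9)(s - 4.9). Poles: 3.9, 4.9. All Re(p)<0: No (unstable)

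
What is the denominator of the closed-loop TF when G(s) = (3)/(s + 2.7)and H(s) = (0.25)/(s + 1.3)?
Characteristic poly = G_den * H_den + G_num * H_num = (s^2 + 4*s + 3.51) + (0.75) = s^2 + 4*s + 4.26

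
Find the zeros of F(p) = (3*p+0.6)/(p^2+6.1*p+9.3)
Set numerator = 0: 3*p + 0.6 = 0 → Zeros: -0.2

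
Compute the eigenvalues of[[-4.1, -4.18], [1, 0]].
Eigenvalues solve det(λI - A) = 0.
Characteristic polynomial: λ^2 + 4.1*λ + 4.18 = 0.
Factor: (λ + 1.9)(λ + 2.2) = 0.
Roots: -1.9, -2.2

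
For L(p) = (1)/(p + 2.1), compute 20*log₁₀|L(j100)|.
Substitute p = j*100: L(j100) = 0.000209907 - 0.00999559j.
|L(j100)| = sqrt(Re² + Im²) = 0.009998.
20*log₁₀(0.009998) = -40.00 dB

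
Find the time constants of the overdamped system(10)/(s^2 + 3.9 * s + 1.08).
Overdamped: real poles at -3.6, -0.3. τ = -1/pole → τ₁ = 0.2778, τ₂ = 3.333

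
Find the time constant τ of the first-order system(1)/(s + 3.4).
First-order system: τ = -1/pole. Pole = -3.4. τ = -1/(-3.4) = 0.2941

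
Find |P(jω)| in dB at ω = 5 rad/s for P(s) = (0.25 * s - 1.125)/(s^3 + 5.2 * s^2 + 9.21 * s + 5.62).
Substitute s = j*5: P(j5) = 0.00190016 - 0.011256j.
|P(j5)| = sqrt(Re² + Im²) = 0.01142.
20*log₁₀(0.01142) = -38.85 dB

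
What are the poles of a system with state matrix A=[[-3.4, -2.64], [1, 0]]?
Eigenvalues solve det(λI - A) = 0.
Characteristic polynomial: λ^2 + 3.4*λ + 2.64 = 0.
Factor: (λ + 1.2)(λ + 2.2) = 0.
Roots: -1.2, -2.2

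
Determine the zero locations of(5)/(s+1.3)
Numerator is a nonzero constant (5) → Zeros: none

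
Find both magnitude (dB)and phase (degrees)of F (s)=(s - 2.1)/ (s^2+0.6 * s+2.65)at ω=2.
Substitute s = j*2: F(j2) = 1.6046 - 0.0551724j.
|F| = 20*log₁₀(sqrt(Re²+Im²)) = 4.11 dB.
∠F = atan2(Im, Re) = -1.97°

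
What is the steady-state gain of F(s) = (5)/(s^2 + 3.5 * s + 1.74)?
DC gain = F(0) = num(0)/den(0) = 5/1.74 = 2.874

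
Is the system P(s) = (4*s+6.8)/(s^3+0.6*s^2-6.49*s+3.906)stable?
Denominator: s^3 + 0.6*s^2 - 6.49*s + 3.906 = (s - 1.8)(s + 3.1)(s - 0.7). Poles: -3.1, 0.7, 1.8. All Re(p)<0: No (unstable)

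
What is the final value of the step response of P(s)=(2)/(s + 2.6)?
FVT: lim_{t→∞} y(t) = lim_{s→0} s*Y(s) where Y(s) = P(s)/s.
= lim_{s→0} P(s) = P(0) = num(0)/den(0) = 2/2.6 = 0.7692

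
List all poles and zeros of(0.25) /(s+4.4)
Set denominator = 0: s + 4.4 = 0 → Poles: -4.4
Numerator is a nonzero constant (0.25) → Zeros: none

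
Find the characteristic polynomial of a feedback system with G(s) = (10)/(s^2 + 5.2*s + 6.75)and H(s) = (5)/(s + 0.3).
Characteristic poly = G_den * H_den + G_num * H_num = (s^3 + 5.5*s^2 + 8.31*s + 2.025) + (50) = s^3 + 5.5*s^2 + 8.31*s + 52.025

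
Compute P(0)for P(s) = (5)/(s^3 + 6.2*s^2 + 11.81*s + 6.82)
DC gain = P(0) = num(0)/den(0) = 5/6.82 = 0.7331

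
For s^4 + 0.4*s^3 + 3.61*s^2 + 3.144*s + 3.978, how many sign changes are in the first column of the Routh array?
Routh array:
s^4: [1, 3.61, 3.978]; s^3: [0.4, 3.144]; s^2: [-4.25, 3.978]; s^1: [3.5184]; s^0: [3.978]
First column: [1, 0.4, -4.25, 3.5184, 3.978]. Sign changes = 2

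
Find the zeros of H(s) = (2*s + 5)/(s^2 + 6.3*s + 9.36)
Set numerator = 0: 2*s + 5 = 0 → Zeros: -2.5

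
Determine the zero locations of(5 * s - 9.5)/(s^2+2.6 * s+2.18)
Set numerator = 0: 5*s - 9.5 = 0 → Zeros: 1.9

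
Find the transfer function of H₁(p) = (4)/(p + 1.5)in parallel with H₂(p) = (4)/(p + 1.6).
Parallel: H = H₁ + H₂ = (n₁·d₂ + n₂·d₁)/(d₁·d₂).
n₁·d₂ = 4*p + 6.4. n₂·d₁ = 4*p + 6. Sum = 8*p + 12.4. d₁·d₂ = p^2 + 3.1*p + 2.4.
H(p) = (8*p + 12.4)/(p^2 + 3.1*p + 2.4)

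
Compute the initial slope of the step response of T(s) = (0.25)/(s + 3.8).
IVT: y'(0⁺) = lim_{s→∞} s²·Y(s) = lim_{s→∞} s·T(s).
deg(num) = 0, deg(den) = 1, relative degree = 1, so s·T(s) → (leading num)/(leading den) = 0.25/1 = 0.25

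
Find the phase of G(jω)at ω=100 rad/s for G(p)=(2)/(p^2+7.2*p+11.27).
Substitute p = j*100: G(j100) = -0.000199191 - 1.43579e-05j.
∠G(j100) = atan2(Im, Re) = atan2(-1.43579e-05, -0.000199191) = -175.88°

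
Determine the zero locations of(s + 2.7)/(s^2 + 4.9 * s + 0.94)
Set numerator = 0: s + 2.7 = 0 → Zeros: -2.7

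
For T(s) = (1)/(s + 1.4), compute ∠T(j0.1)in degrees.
Substitute s = j*0.1: T(j0.1) = 0.71066 - 0.0507614j.
∠T(j0.1) = atan2(Im, Re) = atan2(-0.0507614, 0.71066) = -4.09°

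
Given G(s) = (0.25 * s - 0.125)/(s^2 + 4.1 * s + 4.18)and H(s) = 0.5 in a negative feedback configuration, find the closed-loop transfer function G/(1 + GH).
Closed-loop T = G/(1+GH).
Numerator: G_num * H_den = 0.25*s - 0.125.
Denominator: G_den * H_den + G_num * H_num = (s^2 + 4.1*s + 4.18) + (0.125*s - 0.0625) = s^2 + 4.225*s + 4.1175.
T(s) = (0.25*s - 0.125)/(s^2 + 4.225*s + 4.1175)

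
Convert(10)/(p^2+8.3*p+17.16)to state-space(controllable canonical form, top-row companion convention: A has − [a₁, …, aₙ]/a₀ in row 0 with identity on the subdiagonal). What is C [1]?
Reachable canonical form: C = numerator coefficients (right-aligned, zero-padded to length n).
num = 10, C = [[0, 10]].
C[1] = 10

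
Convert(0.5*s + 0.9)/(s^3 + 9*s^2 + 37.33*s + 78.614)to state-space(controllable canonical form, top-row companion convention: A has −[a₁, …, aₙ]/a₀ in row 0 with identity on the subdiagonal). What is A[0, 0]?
Reachable canonical form for den = s^3 + 9*s^2 + 37.33*s + 78.614: top row of A = -[a₁,a₂,...,aₙ]/a₀, ones on the subdiagonal, zeros elsewhere.
A = [[-9, -37.33, -78.614], [1, 0, 0], [0, 1, 0]].
A[0,0] = -9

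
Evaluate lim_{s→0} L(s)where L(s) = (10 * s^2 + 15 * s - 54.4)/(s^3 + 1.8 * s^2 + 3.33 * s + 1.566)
DC gain = L(0) = num(0)/den(0) = -54.4/1.566 = -34.74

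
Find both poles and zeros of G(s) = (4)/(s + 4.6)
Set denominator = 0: s + 4.6 = 0 → Poles: -4.6
Numerator is a nonzero constant (4) → Zeros: none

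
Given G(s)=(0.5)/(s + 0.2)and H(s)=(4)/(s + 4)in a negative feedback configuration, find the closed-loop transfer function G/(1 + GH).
Closed-loop T = G/(1+GH).
Numerator: G_num * H_den = 0.5*s + 2.
Denominator: G_den * H_den + G_num * H_num = (s^2 + 4.2*s + 0.8) + (2) = s^2 + 4.2*s + 2.8.
T(s) = (0.5*s + 2)/(s^2 + 4.2*s + 2.8)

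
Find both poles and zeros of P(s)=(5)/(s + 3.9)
Set denominator = 0: s + 3.9 = 0 → Poles: -3.9
Numerator is a nonzero constant (5) → Zeros: none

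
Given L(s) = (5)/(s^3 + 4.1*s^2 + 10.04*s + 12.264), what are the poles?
Set denominator = 0: s^3 + 4.1*s^2 + 10.04*s + 12.264 = (s + 2.1)(s^2 + 2*s + 5.84) = 0 → Poles: -1 + 2.2j, -1 - 2.2j, -2.1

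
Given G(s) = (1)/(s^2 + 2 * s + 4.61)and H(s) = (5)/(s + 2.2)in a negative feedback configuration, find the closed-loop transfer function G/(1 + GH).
Closed-loop T = G/(1+GH).
Numerator: G_num * H_den = s + 2.2.
Denominator: G_den * H_den + G_num * H_num = (s^3 + 4.2*s^2 + 9.01*s + 10.142) + (5) = s^3 + 4.2*s^2 + 9.01*s + 15.142.
T(s) = (s + 2.2)/(s^3 + 4.2*s^2 + 9.01*s + 15.142)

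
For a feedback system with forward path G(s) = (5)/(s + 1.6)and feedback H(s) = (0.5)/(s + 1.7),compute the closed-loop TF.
Closed-loop T = G/(1+GH).
Numerator: G_num * H_den = 5*s + 8.5.
Denominator: G_den * H_den + G_num * H_num = (s^2 + 3.3*s + 2.72) + (2.5) = s^2 + 3.3*s + 5.22.
T(s) = (5*s + 8.5)/(s^2 + 3.3*s + 5.22)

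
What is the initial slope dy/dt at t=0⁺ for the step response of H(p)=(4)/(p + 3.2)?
IVT: y'(0⁺) = lim_{p→∞} p²·Y(p) = lim_{p→∞} p·H(p).
deg(num) = 0, deg(den) = 1, relative degree = 1, so p·H(p) → (leading num)/(leading den) = 4/1 = 4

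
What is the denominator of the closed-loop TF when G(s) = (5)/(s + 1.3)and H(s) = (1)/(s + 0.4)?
Characteristic poly = G_den * H_den + G_num * H_num = (s^2 + 1.7*s + 0.52) + (5) = s^2 + 1.7*s + 5.52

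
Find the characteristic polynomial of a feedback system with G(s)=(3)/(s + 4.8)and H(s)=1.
Characteristic poly = G_den * H_den + G_num * H_num = (s + 4.8) + (3) = s + 7.8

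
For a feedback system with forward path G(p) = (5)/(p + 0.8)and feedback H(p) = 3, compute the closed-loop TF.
Closed-loop T = G/(1+GH).
Numerator: G_num * H_den = 5.
Denominator: G_den * H_den + G_num * H_num = (p + 0.8) + (15) = p + 15.8.
T(p) = (5)/(p + 15.8)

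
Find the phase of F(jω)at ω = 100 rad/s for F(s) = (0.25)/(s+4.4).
Substitute s = j*100: F(j100) = 0.000109787 - 0.00249517j.
∠F(j100) = atan2(Im, Re) = atan2(-0.00249517, 0.000109787) = -87.48°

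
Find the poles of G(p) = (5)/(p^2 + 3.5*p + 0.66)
Set denominator = 0: p^2 + 3.5*p + 0.66 = (p + 0.2)(p + 3.3) = 0 → Poles: -0.2, -3.3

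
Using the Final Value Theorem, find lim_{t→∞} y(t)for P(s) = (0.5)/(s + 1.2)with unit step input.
FVT: lim_{t→∞} y(t) = lim_{s→0} s*Y(s) where Y(s) = P(s)/s.
= lim_{s→0} P(s) = P(0) = num(0)/den(0) = 0.5/1.2 = 0.4167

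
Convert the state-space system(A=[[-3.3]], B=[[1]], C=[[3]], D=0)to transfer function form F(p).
F(p) = C(pI - A)⁻¹B + D.
Characteristic polynomial det(pI - A) = p + 3.3.
Numerator from C·adj(pI-A)·B + D·det(pI-A) = 3.
F(p) = (3)/(p + 3.3)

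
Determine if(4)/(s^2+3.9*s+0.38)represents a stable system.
Denominator: s^2 + 3.9*s + 0.38 = (s + 0.1)(s + 3.8). Poles: -0.1, -3.8. All Re(p)<0: Yes (stable)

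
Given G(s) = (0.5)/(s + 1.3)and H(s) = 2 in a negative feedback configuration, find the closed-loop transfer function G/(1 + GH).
Closed-loop T = G/(1+GH).
Numerator: G_num * H_den = 0.5.
Denominator: G_den * H_den + G_num * H_num = (s + 1.3) + (1) = s + 2.3.
T(s) = (0.5)/(s + 2.3)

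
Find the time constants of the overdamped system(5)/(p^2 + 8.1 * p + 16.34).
Overdamped: real poles at -3.8, -4.3. τ = -1/pole → τ₁ = 0.2632, τ₂ = 0.2326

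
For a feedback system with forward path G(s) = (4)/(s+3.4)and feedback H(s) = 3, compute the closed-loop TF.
Closed-loop T = G/(1+GH).
Numerator: G_num * H_den = 4.
Denominator: G_den * H_den + G_num * H_num = (s + 3.4) + (12) = s + 15.4.
T(s) = (4)/(s + 15.4)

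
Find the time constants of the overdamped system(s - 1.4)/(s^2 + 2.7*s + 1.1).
Overdamped: real poles at -0.5, -2.2. τ = -1/pole → τ₁ = 2, τ₂ = 0.4545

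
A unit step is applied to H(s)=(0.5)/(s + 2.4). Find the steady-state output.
FVT: lim_{t→∞} y(t) = lim_{s→0} s*Y(s) where Y(s) = H(s)/s.
= lim_{s→0} H(s) = H(0) = num(0)/den(0) = 0.5/2.4 = 0.2083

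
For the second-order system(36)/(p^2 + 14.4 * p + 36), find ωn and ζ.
Standard form: ωn²/(p²+2ζωn·p+ωn²).
const=36=ωn² → ωn=6, p coeff=14.4=2ζωn → ζ=1.2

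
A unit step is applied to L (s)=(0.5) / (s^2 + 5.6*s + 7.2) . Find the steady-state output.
FVT: lim_{t→∞} y(t) = lim_{s→0} s*Y(s) where Y(s) = L(s)/s.
= lim_{s→0} L(s) = L(0) = num(0)/den(0) = 0.5/7.2 = 0.06944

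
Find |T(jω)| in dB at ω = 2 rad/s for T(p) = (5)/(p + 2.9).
Substitute p = j*2: T(j2) = 1.16841 - 0.805802j.
|T(j2)| = sqrt(Re² + Im²) = 1.419.
20*log₁₀(1.419) = 3.04 dB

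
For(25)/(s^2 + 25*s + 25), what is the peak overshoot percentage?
Standard form: ωn²/(s²+2ζωn·s+ωn²) → ωn = 5, ζ = 2.5.
ζ ≥ 1, so the response is non-oscillatory: peak overshoot = 0%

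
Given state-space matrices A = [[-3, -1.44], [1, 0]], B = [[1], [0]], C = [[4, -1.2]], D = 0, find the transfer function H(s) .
H(s) = C(sI - A)⁻¹B + D.
Characteristic polynomial det(sI - A) = s^2 + 3*s + 1.44.
Numerator from C·adj(sI-A)·B + D·det(sI-A) = 4*s - 1.2.
H(s) = (4*s - 1.2)/(s^2 + 3*s + 1.44)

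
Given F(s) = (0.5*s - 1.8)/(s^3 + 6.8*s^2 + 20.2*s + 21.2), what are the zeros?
Set numerator = 0: 0.5*s - 1.8 = 0 → Zeros: 3.6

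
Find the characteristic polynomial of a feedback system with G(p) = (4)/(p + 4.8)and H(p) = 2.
Characteristic poly = G_den * H_den + G_num * H_num = (p + 4.8) + (8) = p + 12.8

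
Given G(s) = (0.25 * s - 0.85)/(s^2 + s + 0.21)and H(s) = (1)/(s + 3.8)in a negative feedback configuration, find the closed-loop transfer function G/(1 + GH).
Closed-loop T = G/(1+GH).
Numerator: G_num * H_den = 0.25*s^2 + 0.1*s - 3.23.
Denominator: G_den * H_den + G_num * H_num = (s^3 + 4.8*s^2 + 4.01*s + 0.798) + (0.25*s - 0.85) = s^3 + 4.8*s^2 + 4.26*s - 0.052.
T(s) = (0.25*s^2 + 0.1*s - 3.23)/(s^3 + 4.8*s^2 + 4.26*s - 0.052)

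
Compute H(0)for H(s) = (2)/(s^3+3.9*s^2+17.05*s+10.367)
DC gain = H(0) = num(0)/den(0) = 2/10.367 = 0.1929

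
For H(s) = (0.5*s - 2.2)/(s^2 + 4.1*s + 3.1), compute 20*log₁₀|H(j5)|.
Substitute s = j*5: H(j5) = 0.110495 - 0.0107239j.
|H(j5)| = sqrt(Re² + Im²) = 0.111.
20*log₁₀(0.111) = -19.09 dB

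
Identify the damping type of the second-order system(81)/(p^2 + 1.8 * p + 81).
Standard form: ωn²/(p²+2ζωn·p+ωn²) gives ωn=9, ζ=0.1.
Underdamped (ζ = 0.1 < 1)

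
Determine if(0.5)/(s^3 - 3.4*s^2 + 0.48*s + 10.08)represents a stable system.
Denominator: s^3 - 3.4*s^2 + 0.48*s + 10.08 = (s + 1.4)(s^2 - 4.8*s + 7.2). Poles: -1.4, 2.4 + 1.2j, 2.4 - 1.2j. All Re(p)<0: No (unstable)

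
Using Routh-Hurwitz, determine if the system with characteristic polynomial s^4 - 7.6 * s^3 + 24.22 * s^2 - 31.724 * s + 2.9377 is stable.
Routh array:
s^4: [1, 24.22, 2.9377]; s^3: [-7.6, -31.724]; s^2: [20.0458, 2.9377]; s^1: [-30.6102]; s^0: [2.9377]
First column: [1, -7.6, 20.0458, -30.6102, 2.9377]. Sign changes = 4.
No, unstable (4 RHP root(s))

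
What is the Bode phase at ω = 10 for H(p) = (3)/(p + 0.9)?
Substitute p = j*10: H(j10) = 0.0267831 - 0.29759j.
∠H(j10) = atan2(Im, Re) = atan2(-0.29759, 0.0267831) = -84.86°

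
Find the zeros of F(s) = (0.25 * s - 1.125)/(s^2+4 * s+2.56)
Set numerator = 0: 0.25*s - 1.125 = 0 → Zeros: 4.5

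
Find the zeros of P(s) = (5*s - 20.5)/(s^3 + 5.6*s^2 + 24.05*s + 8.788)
Set numerator = 0: 5*s - 20.5 = 0 → Zeros: 4.1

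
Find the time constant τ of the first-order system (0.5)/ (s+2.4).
First-order system: τ = -1/pole. Pole = -2.4. τ = -1/(-2.4) = 0.4167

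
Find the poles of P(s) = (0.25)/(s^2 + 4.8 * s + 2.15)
Set denominator = 0: s^2 + 4.8*s + 2.15 = (s + 4.3)(s + 0.5) = 0 → Poles: -0.5, -4.3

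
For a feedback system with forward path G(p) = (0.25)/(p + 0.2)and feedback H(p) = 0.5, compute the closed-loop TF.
Closed-loop T = G/(1+GH).
Numerator: G_num * H_den = 0.25.
Denominator: G_den * H_den + G_num * H_num = (p + 0.2) + (0.125) = p + 0.325.
T(p) = (0.25)/(p + 0.325)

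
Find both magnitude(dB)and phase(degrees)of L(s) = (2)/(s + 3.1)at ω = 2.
Substitute s = j*2: L(j2) = 0.455547 - 0.293902j.
|L| = 20*log₁₀(sqrt(Re²+Im²)) = -5.32 dB.
∠L = atan2(Im, Re) = -32.83°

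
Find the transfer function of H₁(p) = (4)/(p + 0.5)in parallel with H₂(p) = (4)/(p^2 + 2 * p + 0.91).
Parallel: H = H₁ + H₂ = (n₁·d₂ + n₂·d₁)/(d₁·d₂).
n₁·d₂ = 4*p^2 + 8*p + 3.64. n₂·d₁ = 4*p + 2. Sum = 4*p^2 + 12*p + 5.64. d₁·d₂ = p^3 + 2.5*p^2 + 1.91*p + 0.455.
H(p) = (4*p^2 + 12*p + 5.64)/(p^3 + 2.5*p^2 + 1.91*p + 0.455)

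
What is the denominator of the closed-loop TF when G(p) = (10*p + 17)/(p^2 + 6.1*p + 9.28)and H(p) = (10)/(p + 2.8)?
Characteristic poly = G_den * H_den + G_num * H_num = (p^3 + 8.9*p^2 + 26.36*p + 25.984) + (100*p + 170) = p^3 + 8.9*p^2 + 126.36*p + 195.984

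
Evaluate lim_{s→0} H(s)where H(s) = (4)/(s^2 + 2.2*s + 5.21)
DC gain = H(0) = num(0)/den(0) = 4/5.21 = 0.7678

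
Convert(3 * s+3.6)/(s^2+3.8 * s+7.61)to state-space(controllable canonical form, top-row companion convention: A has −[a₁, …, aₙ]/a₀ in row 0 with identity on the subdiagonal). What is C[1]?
Reachable canonical form: C = numerator coefficients (right-aligned, zero-padded to length n).
num = 3*s + 3.6, C = [[3, 3.6]].
C[1] = 3.6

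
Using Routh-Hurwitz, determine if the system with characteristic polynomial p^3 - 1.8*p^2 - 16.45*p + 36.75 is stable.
Routh array:
p^3: [1, -16.45]; p^2: [-1.8, 36.75]; p^1: [3.96667]; p^0: [36.75]
First column: [1, -1.8, 3.96667, 36.75]. Sign changes = 2.
No, unstable (2 RHP root(s))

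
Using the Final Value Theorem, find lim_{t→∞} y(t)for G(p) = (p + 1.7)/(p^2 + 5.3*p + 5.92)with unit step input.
FVT: lim_{t→∞} y(t) = lim_{p→0} p*Y(p) where Y(p) = G(p)/p.
= lim_{p→0} G(p) = G(0) = num(0)/den(0) = 1.7/5.92 = 0.2872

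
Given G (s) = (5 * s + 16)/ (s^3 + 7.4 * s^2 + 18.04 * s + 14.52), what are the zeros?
Set numerator = 0: 5*s + 16 = 0 → Zeros: -3.2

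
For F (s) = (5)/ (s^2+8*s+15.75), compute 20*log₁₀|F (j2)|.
Substitute s = j*2: F(j2) = 0.149088 - 0.203013j.
|F(j2)| = sqrt(Re² + Im²) = 0.2519.
20*log₁₀(0.2519) = -11.98 dB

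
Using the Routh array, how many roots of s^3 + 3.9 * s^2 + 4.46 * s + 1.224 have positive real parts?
Routh array:
s^3: [1, 4.46]; s^2: [3.9, 1.224]; s^1: [4.14615]; s^0: [1.224]
First column: [1, 3.9, 4.14615, 1.224]. Sign changes = RHP roots = 0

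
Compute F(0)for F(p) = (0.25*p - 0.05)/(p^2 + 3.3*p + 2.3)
DC gain = F(0) = num(0)/den(0) = -0.05/2.3 = -0.02174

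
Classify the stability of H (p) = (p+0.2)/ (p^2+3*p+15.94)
Denominator: p^2 + 3*p + 15.94. Poles: -1.5 + 3.7j, -1.5 - 3.7j. Stable (all poles in LHP)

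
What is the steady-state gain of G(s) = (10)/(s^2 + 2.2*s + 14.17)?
DC gain = G(0) = num(0)/den(0) = 10/14.17 = 0.7057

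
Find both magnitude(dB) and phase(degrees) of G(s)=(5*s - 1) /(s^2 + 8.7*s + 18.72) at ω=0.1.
Substitute s = j*0.1: G(j0.1) = -0.0520921 + 0.0291459j.
|G| = 20*log₁₀(sqrt(Re²+Im²)) = -24.48 dB.
∠G = atan2(Im, Re) = 150.77°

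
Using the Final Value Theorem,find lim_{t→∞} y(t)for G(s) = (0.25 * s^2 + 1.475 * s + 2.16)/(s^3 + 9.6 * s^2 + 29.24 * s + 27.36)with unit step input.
FVT: lim_{t→∞} y(t) = lim_{s→0} s*Y(s) where Y(s) = G(s)/s.
= lim_{s→0} G(s) = G(0) = num(0)/den(0) = 2.16/27.36 = 0.07895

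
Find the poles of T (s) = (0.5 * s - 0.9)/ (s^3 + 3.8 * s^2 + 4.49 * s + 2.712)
Set denominator = 0: s^3 + 3.8*s^2 + 4.49*s + 2.712 = (s + 2.4)(s^2 + 1.4*s + 1.13) = 0 → Poles: -0.7 + 0.8j, -0.7 - 0.8j, -2.4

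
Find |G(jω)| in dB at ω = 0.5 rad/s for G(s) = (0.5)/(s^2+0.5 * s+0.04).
Substitute s = j*0.5: G(j0.5) = -0.984991 - 1.17261j.
|G(j0.5)| = sqrt(Re² + Im²) = 1.531.
20*log₁₀(1.531) = 3.70 dB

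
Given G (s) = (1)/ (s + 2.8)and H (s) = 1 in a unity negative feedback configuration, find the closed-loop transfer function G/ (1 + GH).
Closed-loop T = G/(1+GH).
Numerator: G_num * H_den = 1.
Denominator: G_den * H_den + G_num * H_num = (s + 2.8) + (1) = s + 3.8.
T(s) = (1)/(s + 3.8)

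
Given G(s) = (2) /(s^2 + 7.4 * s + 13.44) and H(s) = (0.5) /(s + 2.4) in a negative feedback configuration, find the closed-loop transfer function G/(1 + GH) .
Closed-loop T = G/(1+GH).
Numerator: G_num * H_den = 2*s + 4.8.
Denominator: G_den * H_den + G_num * H_num = (s^3 + 9.8*s^2 + 31.2*s + 32.256) + (1) = s^3 + 9.8*s^2 + 31.2*s + 33.256.
T(s) = (2*s + 4.8)/(s^3 + 9.8*s^2 + 31.2*s + 33.256)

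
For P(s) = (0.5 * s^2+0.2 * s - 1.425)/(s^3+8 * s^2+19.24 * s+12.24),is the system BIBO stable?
Denominator: s^3 + 8*s^2 + 19.24*s + 12.24 = (s + 3.4)(s + 1)(s + 3.6). Poles: -1, -3.4, -3.6. All Re(p)<0: Yes (stable)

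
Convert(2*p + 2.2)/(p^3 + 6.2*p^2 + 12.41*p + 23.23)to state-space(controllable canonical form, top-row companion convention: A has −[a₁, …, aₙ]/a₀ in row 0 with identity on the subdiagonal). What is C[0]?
Reachable canonical form: C = numerator coefficients (right-aligned, zero-padded to length n).
num = 2*p + 2.2, C = [[0, 2, 2.2]].
C[0] = 0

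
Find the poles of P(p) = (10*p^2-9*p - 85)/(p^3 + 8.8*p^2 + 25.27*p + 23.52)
Set denominator = 0: p^3 + 8.8*p^2 + 25.27*p + 23.52 = (p + 2.1)(p + 3.5)(p + 3.2) = 0 → Poles: -2.1, -3.2, -3.5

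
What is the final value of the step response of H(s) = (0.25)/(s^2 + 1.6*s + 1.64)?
FVT: lim_{t→∞} y(t) = lim_{s→0} s*Y(s) where Y(s) = H(s)/s.
= lim_{s→0} H(s) = H(0) = num(0)/den(0) = 0.25/1.64 = 0.1524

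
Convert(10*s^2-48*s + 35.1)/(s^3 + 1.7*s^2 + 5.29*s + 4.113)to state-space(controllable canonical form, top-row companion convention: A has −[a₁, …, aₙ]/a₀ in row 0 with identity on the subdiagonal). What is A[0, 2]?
Reachable canonical form for den = s^3 + 1.7*s^2 + 5.29*s + 4.113: top row of A = -[a₁,a₂,...,aₙ]/a₀, ones on the subdiagonal, zeros elsewhere.
A = [[-1.7, -5.29, -4.113], [1, 0, 0], [0, 1, 0]].
A[0,2] = -4.113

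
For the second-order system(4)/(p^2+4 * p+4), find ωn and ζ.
Standard form: ωn²/(p²+2ζωn·p+ωn²).
const=4=ωn² → ωn=2, p coeff=4=2ζωn → ζ=1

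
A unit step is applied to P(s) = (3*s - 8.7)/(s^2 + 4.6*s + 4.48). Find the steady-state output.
FVT: lim_{t→∞} y(t) = lim_{s→0} s*Y(s) where Y(s) = P(s)/s.
= lim_{s→0} P(s) = P(0) = num(0)/den(0) = -8.7/4.48 = -1.942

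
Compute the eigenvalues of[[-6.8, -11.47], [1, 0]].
Eigenvalues solve det(λI - A) = 0.
Characteristic polynomial: λ^2 + 6.8*λ + 11.47 = 0.
Factor: (λ + 3.1)(λ + 3.7) = 0.
Roots: -3.1, -3.7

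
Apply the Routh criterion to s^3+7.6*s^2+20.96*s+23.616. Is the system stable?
Routh array:
s^3: [1, 20.96]; s^2: [7.6, 23.616]; s^1: [17.8526]; s^0: [23.616]
First column: [1, 7.6, 17.8526, 23.616]. Sign changes = 0.
Yes, stable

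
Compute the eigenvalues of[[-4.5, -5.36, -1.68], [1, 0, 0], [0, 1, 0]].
Eigenvalues solve det(λI - A) = 0.
Characteristic polynomial: λ^3 + 4.5*λ^2 + 5.36*λ + 1.68 = 0.
Factor: (λ + 2.8)(λ + 0.5)(λ + 1.2) = 0.
Roots: -0.5, -1.2, -2.8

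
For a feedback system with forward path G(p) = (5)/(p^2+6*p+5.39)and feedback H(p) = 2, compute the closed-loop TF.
Closed-loop T = G/(1+GH).
Numerator: G_num * H_den = 5.
Denominator: G_den * H_den + G_num * H_num = (p^2 + 6*p + 5.39) + (10) = p^2 + 6*p + 15.39.
T(p) = (5)/(p^2 + 6*p + 15.39)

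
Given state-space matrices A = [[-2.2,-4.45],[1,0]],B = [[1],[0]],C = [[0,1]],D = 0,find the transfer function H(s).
H(s) = C(sI - A)⁻¹B + D.
Characteristic polynomial det(sI - A) = s^2 + 2.2*s + 4.45.
Numerator from C·adj(sI-A)·B + D·det(sI-A) = 1.
H(s) = (1)/(s^2 + 2.2*s + 4.45)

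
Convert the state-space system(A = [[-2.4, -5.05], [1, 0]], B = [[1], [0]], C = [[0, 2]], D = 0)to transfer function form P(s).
P(s) = C(sI - A)⁻¹B + D.
Characteristic polynomial det(sI - A) = s^2 + 2.4*s + 5.05.
Numerator from C·adj(sI-A)·B + D·det(sI-A) = 2.
P(s) = (2)/(s^2 + 2.4*s + 5.05)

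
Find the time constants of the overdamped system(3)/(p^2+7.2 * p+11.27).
Overdamped: real poles at -4.9, -2.3. τ = -1/pole → τ₁ = 0.2041, τ₂ = 0.4348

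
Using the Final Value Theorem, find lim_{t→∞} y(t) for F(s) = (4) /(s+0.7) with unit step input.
FVT: lim_{t→∞} y(t) = lim_{s→0} s*Y(s) where Y(s) = F(s)/s.
= lim_{s→0} F(s) = F(0) = num(0)/den(0) = 4/0.7 = 5.714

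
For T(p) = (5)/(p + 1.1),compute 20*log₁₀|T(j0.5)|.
Substitute p = j*0.5: T(j0.5) = 3.76712 - 1.71233j.
|T(j0.5)| = sqrt(Re² + Im²) = 4.138.
20*log₁₀(4.138) = 12.34 dB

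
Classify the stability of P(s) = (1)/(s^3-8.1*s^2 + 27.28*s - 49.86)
Denominator: s^3 - 8.1*s^2 + 27.28*s - 49.86 = (s - 4.5)(s^2 - 3.6*s + 11.08). Poles: 1.8 + 2.8j, 1.8 - 2.8j, 4.5. Unstable (3 pole(s) in RHP)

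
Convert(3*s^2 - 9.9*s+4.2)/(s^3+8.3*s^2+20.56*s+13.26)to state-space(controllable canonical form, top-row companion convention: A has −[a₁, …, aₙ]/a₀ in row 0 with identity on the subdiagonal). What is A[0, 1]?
Reachable canonical form for den = s^3 + 8.3*s^2 + 20.56*s + 13.26: top row of A = -[a₁,a₂,...,aₙ]/a₀, ones on the subdiagonal, zeros elsewhere.
A = [[-8.3, -20.56, -13.26], [1, 0, 0], [0, 1, 0]].
A[0,1] = -20.56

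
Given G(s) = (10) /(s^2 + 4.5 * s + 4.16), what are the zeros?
Numerator is a nonzero constant (10) → Zeros: none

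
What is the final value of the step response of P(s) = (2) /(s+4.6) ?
FVT: lim_{t→∞} y(t) = lim_{s→0} s*Y(s) where Y(s) = P(s)/s.
= lim_{s→0} P(s) = P(0) = num(0)/den(0) = 2/4.6 = 0.4348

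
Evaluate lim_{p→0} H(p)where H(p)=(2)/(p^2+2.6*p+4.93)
DC gain = H(0) = num(0)/den(0) = 2/4.93 = 0.4057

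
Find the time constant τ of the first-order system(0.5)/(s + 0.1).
First-order system: τ = -1/pole. Pole = -0.1. τ = -1/(-0.1) = 10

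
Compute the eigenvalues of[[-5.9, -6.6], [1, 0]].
Eigenvalues solve det(λI - A) = 0.
Characteristic polynomial: λ^2 + 5.9*λ + 6.6 = 0.
Factor: (λ + 4.4)(λ + 1.5) = 0.
Roots: -1.5, -4.4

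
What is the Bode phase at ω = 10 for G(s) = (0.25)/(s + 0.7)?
Substitute s = j*10: G(j10) = 0.00174147 - 0.0248781j.
∠G(j10) = atan2(Im, Re) = atan2(-0.0248781, 0.00174147) = -86.00°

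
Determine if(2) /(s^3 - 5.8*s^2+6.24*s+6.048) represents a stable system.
Denominator: s^3 - 5.8*s^2 + 6.24*s + 6.048 = (s - 2.8)(s + 0.6)(s - 3.6). Poles: -0.6, 2.8, 3.6. All Re(p)<0: No (unstable)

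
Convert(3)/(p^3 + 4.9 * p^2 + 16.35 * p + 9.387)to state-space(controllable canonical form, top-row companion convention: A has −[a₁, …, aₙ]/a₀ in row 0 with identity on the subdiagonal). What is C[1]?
Reachable canonical form: C = numerator coefficients (right-aligned, zero-padded to length n).
num = 3, C = [[0, 0, 3]].
C[1] = 0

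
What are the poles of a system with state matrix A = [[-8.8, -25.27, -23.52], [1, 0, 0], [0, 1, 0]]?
Eigenvalues solve det(λI - A) = 0.
Characteristic polynomial: λ^3 + 8.8*λ^2 + 25.27*λ + 23.52 = 0.
Factor: (λ + 3.5)(λ + 2.1)(λ + 3.2) = 0.
Roots: -2.1, -3.2, -3.5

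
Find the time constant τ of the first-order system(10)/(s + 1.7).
First-order system: τ = -1/pole. Pole = -1.7. τ = -1/(-1.7) = 0.5882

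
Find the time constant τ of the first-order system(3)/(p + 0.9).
First-order system: τ = -1/pole. Pole = -0.9. τ = -1/(-0.9) = 1.111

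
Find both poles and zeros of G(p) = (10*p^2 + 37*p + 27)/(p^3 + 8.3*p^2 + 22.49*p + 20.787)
Set denominator = 0: p^3 + 8.3*p^2 + 22.49*p + 20.787 = (p + 3.9)(p^2 + 4.4*p + 5.33) = 0 → Poles: -2.2 + 0.7j, -2.2 - 0.7j, -3.9
Set numerator = 0: 10*p^2 + 37*p + 27 = 10*(p + 2.7)(p + 1) = 0 → Zeros: -1, -2.7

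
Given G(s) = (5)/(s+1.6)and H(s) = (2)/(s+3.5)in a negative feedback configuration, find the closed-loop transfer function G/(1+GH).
Closed-loop T = G/(1+GH).
Numerator: G_num * H_den = 5*s + 17.5.
Denominator: G_den * H_den + G_num * H_num = (s^2 + 5.1*s + 5.6) + (10) = s^2 + 5.1*s + 15.6.
T(s) = (5*s + 17.5)/(s^2 + 5.1*s + 15.6)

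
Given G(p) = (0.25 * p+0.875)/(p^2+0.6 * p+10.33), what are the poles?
Set denominator = 0: p^2 + 0.6*p + 10.33 = 0 → Poles: -0.3 + 3.2j, -0.3 - 3.2j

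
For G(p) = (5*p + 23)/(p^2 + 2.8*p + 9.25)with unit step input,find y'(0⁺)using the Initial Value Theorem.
IVT: y'(0⁺) = lim_{p→∞} p²·Y(p) = lim_{p→∞} p·G(p).
deg(num) = 1, deg(den) = 2, relative degree = 1, so p·G(p) → (leading num)/(leading den) = 5/1 = 5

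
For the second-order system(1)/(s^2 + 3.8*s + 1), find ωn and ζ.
Standard form: ωn²/(s²+2ζωn·s+ωn²).
const=1=ωn² → ωn=1, s coeff=3.8=2ζωn → ζ=1.9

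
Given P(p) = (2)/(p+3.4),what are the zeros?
Numerator is a nonzero constant (2) → Zeros: none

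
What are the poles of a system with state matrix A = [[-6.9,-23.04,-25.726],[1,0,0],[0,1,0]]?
Eigenvalues solve det(λI - A) = 0.
Characteristic polynomial: λ^3 + 6.9*λ^2 + 23.04*λ + 25.726 = 0.
Factor: (λ + 1.9)(λ^2 + 5*λ + 13.54) = 0.
Roots: -1.9, -2.5 + 2.7j, -2.5 - 2.7j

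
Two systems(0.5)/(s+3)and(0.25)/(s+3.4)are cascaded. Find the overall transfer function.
Series: H = H₁ · H₂ = (n₁·n₂)/(d₁·d₂).
Num: n₁·n₂ = 0.125. Den: d₁·d₂ = s^2 + 6.4*s + 10.2.
H(s) = (0.125)/(s^2 + 6.4*s + 10.2)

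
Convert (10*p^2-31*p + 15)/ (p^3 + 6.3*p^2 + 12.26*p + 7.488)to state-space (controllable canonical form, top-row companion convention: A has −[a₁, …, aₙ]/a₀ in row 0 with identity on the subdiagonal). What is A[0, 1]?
Reachable canonical form for den = p^3 + 6.3*p^2 + 12.26*p + 7.488: top row of A = -[a₁,a₂,...,aₙ]/a₀, ones on the subdiagonal, zeros elsewhere.
A = [[-6.3, -12.26, -7.488], [1, 0, 0], [0, 1, 0]].
A[0,1] = -12.26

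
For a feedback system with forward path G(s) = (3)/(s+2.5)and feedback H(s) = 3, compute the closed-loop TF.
Closed-loop T = G/(1+GH).
Numerator: G_num * H_den = 3.
Denominator: G_den * H_den + G_num * H_num = (s + 2.5) + (9) = s + 11.5.
T(s) = (3)/(s + 11.5)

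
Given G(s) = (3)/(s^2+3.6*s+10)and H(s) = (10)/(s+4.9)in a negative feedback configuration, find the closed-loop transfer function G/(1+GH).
Closed-loop T = G/(1+GH).
Numerator: G_num * H_den = 3*s + 14.7.
Denominator: G_den * H_den + G_num * H_num = (s^3 + 8.5*s^2 + 27.64*s + 49) + (30) = s^3 + 8.5*s^2 + 27.64*s + 79.
T(s) = (3*s + 14.7)/(s^3 + 8.5*s^2 + 27.64*s + 79)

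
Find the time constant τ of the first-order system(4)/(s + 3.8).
First-order system: τ = -1/pole. Pole = -3.8. τ = -1/(-3.8) = 0.2632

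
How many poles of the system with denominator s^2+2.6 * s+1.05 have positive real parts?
s^2 + 2.6*s + 1.05 = (s + 2.1)(s + 0.5). Poles: -0.5, -2.1. RHP poles (Re>0): 0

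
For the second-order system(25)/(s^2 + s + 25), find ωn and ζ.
Standard form: ωn²/(s²+2ζωn·s+ωn²).
const=25=ωn² → ωn=5, s coeff=1=2ζωn → ζ=0.1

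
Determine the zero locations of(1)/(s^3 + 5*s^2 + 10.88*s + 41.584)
Numerator is a nonzero constant (1) → Zeros: none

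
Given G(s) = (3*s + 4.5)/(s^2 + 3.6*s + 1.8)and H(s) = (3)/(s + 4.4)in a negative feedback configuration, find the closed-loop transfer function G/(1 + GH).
Closed-loop T = G/(1+GH).
Numerator: G_num * H_den = 3*s^2 + 17.7*s + 19.8.
Denominator: G_den * H_den + G_num * H_num = (s^3 + 8*s^2 + 17.64*s + 7.92) + (9*s + 13.5) = s^3 + 8*s^2 + 26.64*s + 21.42.
T(s) = (3*s^2 + 17.7*s + 19.8)/(s^3 + 8*s^2 + 26.64*s + 21.42)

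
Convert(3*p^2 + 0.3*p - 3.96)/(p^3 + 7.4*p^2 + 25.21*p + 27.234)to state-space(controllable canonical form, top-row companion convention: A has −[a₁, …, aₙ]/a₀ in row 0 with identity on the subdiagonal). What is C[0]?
Reachable canonical form: C = numerator coefficients (right-aligned, zero-padded to length n).
num = 3*p^2 + 0.3*p - 3.96, C = [[3, 0.3, -3.96]].
C[0] = 3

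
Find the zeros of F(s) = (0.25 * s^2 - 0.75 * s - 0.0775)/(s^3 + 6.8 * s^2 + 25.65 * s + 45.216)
Set numerator = 0: 0.25*s^2 - 0.75*s - 0.0775 = 0.25*(s - 3.1)(s + 0.1) = 0 → Zeros: -0.1, 3.1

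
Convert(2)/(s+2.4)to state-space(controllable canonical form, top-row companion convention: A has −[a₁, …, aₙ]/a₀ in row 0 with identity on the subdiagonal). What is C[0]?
Reachable canonical form: C = numerator coefficients (right-aligned, zero-padded to length n).
num = 2, C = [[2]].
C[0] = 2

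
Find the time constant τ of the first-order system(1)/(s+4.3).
First-order system: τ = -1/pole. Pole = -4.3. τ = -1/(-4.3) = 0.2326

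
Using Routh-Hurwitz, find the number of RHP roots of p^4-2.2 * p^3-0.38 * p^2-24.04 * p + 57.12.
Routh array:
p^4: [1, -0.38, 57.12]; p^3: [-2.2, -24.04]; p^2: [-11.3073, 57.12]; p^1: [-35.1536]; p^0: [57.12]
First column: [1, -2.2, -11.3073, -35.1536, 57.12]. Sign changes = RHP roots = 2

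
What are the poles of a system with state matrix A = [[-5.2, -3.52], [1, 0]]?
Eigenvalues solve det(λI - A) = 0.
Characteristic polynomial: λ^2 + 5.2*λ + 3.52 = 0.
Factor: (λ + 0.8)(λ + 4.4) = 0.
Roots: -0.8, -4.4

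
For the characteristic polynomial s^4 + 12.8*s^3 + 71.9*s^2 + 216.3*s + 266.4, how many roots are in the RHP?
s^4 + 12.8*s^3 + 71.9*s^2 + 216.3*s + 266.4 = (s + 3)(s + 4.8)(s^2 + 5*s + 18.5). Poles: -2.5 + 3.5j, -2.5 - 3.5j, -3, -4.8. RHP poles (Re>0): 0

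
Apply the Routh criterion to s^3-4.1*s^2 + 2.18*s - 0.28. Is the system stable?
Routh array:
s^3: [1, 2.18]; s^2: [-4.1, -0.28]; s^1: [2.11171]; s^0: [-0.28]
First column: [1, -4.1, 2.11171, -0.28]. Sign changes = 3.
No, unstable (3 RHP root(s))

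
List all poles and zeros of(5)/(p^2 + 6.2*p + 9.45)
Set denominator = 0: p^2 + 6.2*p + 9.45 = (p + 3.5)(p + 2.7) = 0 → Poles: -2.7, -3.5
Numerator is a nonzero constant (5) → Zeros: none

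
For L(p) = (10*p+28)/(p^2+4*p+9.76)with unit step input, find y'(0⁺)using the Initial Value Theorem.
IVT: y'(0⁺) = lim_{p→∞} p²·Y(p) = lim_{p→∞} p·L(p).
deg(num) = 1, deg(den) = 2, relative degree = 1, so p·L(p) → (leading num)/(leading den) = 10/1 = 10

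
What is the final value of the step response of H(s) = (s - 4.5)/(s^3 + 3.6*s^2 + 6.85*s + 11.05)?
FVT: lim_{t→∞} y(t) = lim_{s→0} s*Y(s) where Y(s) = H(s)/s.
= lim_{s→0} H(s) = H(0) = num(0)/den(0) = -4.5/11.05 = -0.4072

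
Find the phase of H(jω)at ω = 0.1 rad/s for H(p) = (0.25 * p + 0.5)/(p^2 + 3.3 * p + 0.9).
Substitute p = j*0.1: H(j0.1) = 0.503052 - 0.158435j.
∠H(j0.1) = atan2(Im, Re) = atan2(-0.158435, 0.503052) = -17.48°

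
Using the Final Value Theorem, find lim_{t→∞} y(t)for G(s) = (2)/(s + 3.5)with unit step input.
FVT: lim_{t→∞} y(t) = lim_{s→0} s*Y(s) where Y(s) = G(s)/s.
= lim_{s→0} G(s) = G(0) = num(0)/den(0) = 2/3.5 = 0.5714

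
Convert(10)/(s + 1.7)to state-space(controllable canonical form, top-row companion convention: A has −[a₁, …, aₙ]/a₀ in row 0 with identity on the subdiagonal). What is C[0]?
Reachable canonical form: C = numerator coefficients (right-aligned, zero-padded to length n).
num = 10, C = [[10]].
C[0] = 10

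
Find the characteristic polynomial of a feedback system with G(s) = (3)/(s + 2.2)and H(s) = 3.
Characteristic poly = G_den * H_den + G_num * H_num = (s + 2.2) + (9) = s + 11.2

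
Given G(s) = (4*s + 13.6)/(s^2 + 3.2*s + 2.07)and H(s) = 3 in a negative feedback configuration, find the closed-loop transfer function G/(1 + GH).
Closed-loop T = G/(1+GH).
Numerator: G_num * H_den = 4*s + 13.6.
Denominator: G_den * H_den + G_num * H_num = (s^2 + 3.2*s + 2.07) + (12*s + 40.8) = s^2 + 15.2*s + 42.87.
T(s) = (4*s + 13.6)/(s^2 + 15.2*s + 42.87)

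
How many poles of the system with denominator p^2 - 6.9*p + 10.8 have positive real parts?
p^2 - 6.9*p + 10.8 = (p - 4.5)(p - 2.4). Poles: 2.4, 4.5. RHP poles (Re>0): 2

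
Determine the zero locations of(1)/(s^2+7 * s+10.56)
Numerator is a nonzero constant (1) → Zeros: none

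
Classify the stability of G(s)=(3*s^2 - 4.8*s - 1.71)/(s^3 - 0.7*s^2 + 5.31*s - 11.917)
Denominator: s^3 - 0.7*s^2 + 5.31*s - 11.917 = (s - 1.7)(s^2 + s + 7.01). Poles: -0.5 + 2.6j, -0.5 - 2.6j, 1.7. Unstable (1 pole(s) in RHP)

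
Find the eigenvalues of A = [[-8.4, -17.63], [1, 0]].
Eigenvalues solve det(λI - A) = 0.
Characteristic polynomial: λ^2 + 8.4*λ + 17.63 = 0.
Factor: (λ + 4.1)(λ + 4.3) = 0.
Roots: -4.1, -4.3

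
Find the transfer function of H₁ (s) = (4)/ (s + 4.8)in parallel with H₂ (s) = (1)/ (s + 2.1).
Parallel: H = H₁ + H₂ = (n₁·d₂ + n₂·d₁)/(d₁·d₂).
n₁·d₂ = 4*s + 8.4. n₂·d₁ = s + 4.8. Sum = 5*s + 13.2. d₁·d₂ = s^2 + 6.9*s + 10.08.
H(s) = (5*s + 13.2)/(s^2 + 6.9*s + 10.08)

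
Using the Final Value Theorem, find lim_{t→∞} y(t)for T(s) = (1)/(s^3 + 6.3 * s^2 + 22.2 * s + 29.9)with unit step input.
FVT: lim_{t→∞} y(t) = lim_{s→0} s*Y(s) where Y(s) = T(s)/s.
= lim_{s→0} T(s) = T(0) = num(0)/den(0) = 1/29.9 = 0.03344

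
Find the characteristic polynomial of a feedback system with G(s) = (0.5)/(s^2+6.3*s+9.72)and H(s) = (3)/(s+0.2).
Characteristic poly = G_den * H_den + G_num * H_num = (s^3 + 6.5*s^2 + 10.98*s + 1.944) + (1.5) = s^3 + 6.5*s^2 + 10.98*s + 3.444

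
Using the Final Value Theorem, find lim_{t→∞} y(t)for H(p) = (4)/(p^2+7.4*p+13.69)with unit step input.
FVT: lim_{t→∞} y(t) = lim_{p→0} p*Y(p) where Y(p) = H(p)/p.
= lim_{p→0} H(p) = H(0) = num(0)/den(0) = 4/13.69 = 0.2922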